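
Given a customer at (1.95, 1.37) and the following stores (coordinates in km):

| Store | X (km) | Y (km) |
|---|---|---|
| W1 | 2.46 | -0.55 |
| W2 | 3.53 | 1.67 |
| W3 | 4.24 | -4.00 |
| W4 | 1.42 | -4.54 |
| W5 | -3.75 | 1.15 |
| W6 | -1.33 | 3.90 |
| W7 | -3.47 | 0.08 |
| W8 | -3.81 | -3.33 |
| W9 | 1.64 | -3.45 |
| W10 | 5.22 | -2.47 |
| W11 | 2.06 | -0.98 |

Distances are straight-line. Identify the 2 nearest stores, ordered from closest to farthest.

Distances from (1.95, 1.37):
W1: √((0.51)² + (-1.92)²) = √(0.2601 + 3.6864) = 1.99 km
W2: √((1.58)² + (0.30)²) = √(2.4964 + 0.0900) = 1.61 km
W3: √((2.29)² + (-5.37)²) = √(5.2441 + 28.8369) = 5.84 km
W4: √((-0.53)² + (-5.91)²) = √(0.2809 + 34.9281) = 5.93 km
W5: √((-5.70)² + (-0.22)²) = √(32.4900 + 0.0484) = 5.70 km
W6: √((-3.28)² + (2.53)²) = √(10.7584 + 6.4009) = 4.14 km
W7: √((-5.42)² + (-1.29)²) = √(29.3764 + 1.6641) = 5.57 km
W8: √((-5.76)² + (-4.70)²) = √(33.1776 + 22.0900) = 7.43 km
W9: √((-0.31)² + (-4.82)²) = √(0.0961 + 23.2324) = 4.83 km
W10: √((3.27)² + (-3.84)²) = √(10.6929 + 14.7456) = 5.04 km
W11: √((0.11)² + (-2.35)²) = √(0.0121 + 5.5225) = 2.35 km
Sorted: W2 (1.61 km) < W1 (1.99 km) < W11 (2.35 km) < W6 (4.14 km) < …

W2, W1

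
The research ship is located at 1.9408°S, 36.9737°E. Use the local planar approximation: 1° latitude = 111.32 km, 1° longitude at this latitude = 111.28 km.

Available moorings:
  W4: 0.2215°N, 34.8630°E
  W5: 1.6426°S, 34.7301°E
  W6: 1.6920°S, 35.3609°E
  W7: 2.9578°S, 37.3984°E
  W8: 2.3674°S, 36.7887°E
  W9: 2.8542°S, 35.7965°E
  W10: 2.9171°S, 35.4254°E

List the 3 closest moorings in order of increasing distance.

Distances from 1.9408°S, 36.9737°E:
W4: 336.3153 km
W5: 251.8650 km
W6: 181.5969 km
W7: 122.6810 km
W8: 51.7594 km
W9: 165.8296 km
W10: 203.7087 km
Sorted: W8 (51.7594 km) < W7 (122.6810 km) < W9 (165.8296 km) < W6 (181.5969 km) < W10 (203.7087 km) < …

W8, W7, W9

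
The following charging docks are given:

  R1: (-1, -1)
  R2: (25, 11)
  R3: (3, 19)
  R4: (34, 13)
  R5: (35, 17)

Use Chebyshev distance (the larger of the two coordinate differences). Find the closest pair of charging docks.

Pairwise distances:
R1–R2: 26
R1–R3: 20
R1–R4: 35
R1–R5: 36
R2–R3: 22
R2–R4: 9
R2–R5: 10
R3–R4: 31
R3–R5: 32
R4–R5: 4
Closest pair: R4–R5 at 4.

R4 and R5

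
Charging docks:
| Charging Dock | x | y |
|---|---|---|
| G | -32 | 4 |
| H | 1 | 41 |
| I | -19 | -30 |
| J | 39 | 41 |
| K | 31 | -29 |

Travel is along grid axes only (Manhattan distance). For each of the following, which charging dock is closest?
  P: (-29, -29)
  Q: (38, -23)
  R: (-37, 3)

P at (-29, -29):
  G: |-3| + |33| = 3 + 33 = 36
  H: |30| + |70| = 30 + 70 = 100
  I: |10| + |-1| = 10 + 1 = 11
  J: |68| + |70| = 68 + 70 = 138
  K: |60| + |0| = 60 + 0 = 60
  → nearest: I (11)
Q at (38, -23):
  G: |-70| + |27| = 70 + 27 = 97
  H: |-37| + |64| = 37 + 64 = 101
  I: |-57| + |-7| = 57 + 7 = 64
  J: |1| + |64| = 1 + 64 = 65
  K: |-7| + |-6| = 7 + 6 = 13
  → nearest: K (13)
R at (-37, 3):
  G: |5| + |1| = 5 + 1 = 6
  H: |38| + |38| = 38 + 38 = 76
  I: |18| + |-33| = 18 + 33 = 51
  J: |76| + |38| = 76 + 38 = 114
  K: |68| + |-32| = 68 + 32 = 100
  → nearest: G (6)

P→I; Q→K; R→G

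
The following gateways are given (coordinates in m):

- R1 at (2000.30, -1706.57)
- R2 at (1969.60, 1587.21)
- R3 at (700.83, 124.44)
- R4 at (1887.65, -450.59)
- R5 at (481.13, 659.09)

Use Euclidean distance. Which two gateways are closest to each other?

Pairwise distances:
R1–R2: 3293.92 m
R1–R3: 2245.27 m
R1–R4: 1261.02 m
R1–R5: 2811.45 m
R2–R3: 1936.36 m
R2–R4: 2039.45 m
R2–R5: 1754.12 m
R3–R4: 1318.79 m
R3–R5: 578.03 m
R4–R5: 1791.56 m
Closest pair: R3–R5 at 578.03 m.

R3 and R5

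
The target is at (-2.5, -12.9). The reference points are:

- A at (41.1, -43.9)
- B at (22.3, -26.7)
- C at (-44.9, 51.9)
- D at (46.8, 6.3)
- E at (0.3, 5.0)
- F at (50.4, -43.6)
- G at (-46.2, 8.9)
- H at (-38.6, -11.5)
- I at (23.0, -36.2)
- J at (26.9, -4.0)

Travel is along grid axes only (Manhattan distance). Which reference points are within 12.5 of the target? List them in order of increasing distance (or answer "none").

Distances from (-2.5, -12.9):
A: 74.6
B: 38.6
C: 107.2
D: 68.5
E: 20.7
F: 83.6
G: 65.5
H: 37.5
I: 48.8
J: 38.3
Threshold 12.5: none within range.

none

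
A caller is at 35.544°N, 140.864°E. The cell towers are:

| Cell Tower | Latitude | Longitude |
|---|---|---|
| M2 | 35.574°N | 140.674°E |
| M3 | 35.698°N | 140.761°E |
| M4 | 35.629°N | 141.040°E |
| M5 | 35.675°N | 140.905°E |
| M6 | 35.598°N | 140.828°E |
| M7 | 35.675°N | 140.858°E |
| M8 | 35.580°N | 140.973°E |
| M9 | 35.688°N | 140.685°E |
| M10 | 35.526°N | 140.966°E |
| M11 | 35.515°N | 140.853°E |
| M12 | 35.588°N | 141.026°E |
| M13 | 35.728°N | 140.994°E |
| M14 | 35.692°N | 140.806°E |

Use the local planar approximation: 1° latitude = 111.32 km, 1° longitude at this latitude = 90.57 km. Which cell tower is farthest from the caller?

Distances from 35.544°N, 140.864°E:
M2: √((0.030·111.32)² + (-0.190·90.57)²) = √(11.15293 + 296.12559) = 17.529 km
M3: √((0.154·111.32)² + (-0.103·90.57)²) = √(293.89205 + 87.02483) = 19.517 km
M4: √((0.085·111.32)² + (0.176·90.57)²) = √(89.53323 + 254.09380) = 18.537 km
M5: √((0.131·111.32)² + (0.041·90.57)²) = √(212.66156 + 13.78912) = 15.048 km
M6: √((0.054·111.32)² + (-0.036·90.57)²) = √(36.13549 + 10.63099) = 6.839 km
M7: √((0.131·111.32)² + (-0.006·90.57)²) = √(212.66156 + 0.29531) = 14.593 km
M8: √((0.036·111.32)² + (0.109·90.57)²) = √(16.06022 + 97.45895) = 10.655 km
M9: √((0.144·111.32)² + (-0.179·90.57)²) = √(256.96346 + 262.82992) = 22.799 km
M10: √((-0.018·111.32)² + (0.102·90.57)²) = √(4.01505 + 85.34323) = 9.453 km
M11: √((-0.029·111.32)² + (-0.011·90.57)²) = √(10.42179 + 0.99255) = 3.379 km
M12: √((0.044·111.32)² + (0.162·90.57)²) = √(23.99119 + 215.27756) = 15.468 km
M13: √((0.184·111.32)² + (0.130·90.57)²) = √(419.54837 + 138.62943) = 23.626 km
M14: √((0.148·111.32)² + (-0.058·90.57)²) = √(271.43749 + 27.59464) = 17.293 km
Maximum: M13 at 23.626 km.

M13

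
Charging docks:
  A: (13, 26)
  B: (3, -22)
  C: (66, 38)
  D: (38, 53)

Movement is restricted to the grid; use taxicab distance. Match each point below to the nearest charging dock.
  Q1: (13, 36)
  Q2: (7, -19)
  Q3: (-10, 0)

Q1 at (13, 36):
  A: |0| + |-10| = 0 + 10 = 10
  B: |-10| + |-58| = 10 + 58 = 68
  C: |53| + |2| = 53 + 2 = 55
  D: |25| + |17| = 25 + 17 = 42
  → nearest: A (10)
Q2 at (7, -19):
  A: |6| + |45| = 6 + 45 = 51
  B: |-4| + |-3| = 4 + 3 = 7
  C: |59| + |57| = 59 + 57 = 116
  D: |31| + |72| = 31 + 72 = 103
  → nearest: B (7)
Q3 at (-10, 0):
  A: |23| + |26| = 23 + 26 = 49
  B: |13| + |-22| = 13 + 22 = 35
  C: |76| + |38| = 76 + 38 = 114
  D: |48| + |53| = 48 + 53 = 101
  → nearest: B (35)

Q1→A; Q2→B; Q3→B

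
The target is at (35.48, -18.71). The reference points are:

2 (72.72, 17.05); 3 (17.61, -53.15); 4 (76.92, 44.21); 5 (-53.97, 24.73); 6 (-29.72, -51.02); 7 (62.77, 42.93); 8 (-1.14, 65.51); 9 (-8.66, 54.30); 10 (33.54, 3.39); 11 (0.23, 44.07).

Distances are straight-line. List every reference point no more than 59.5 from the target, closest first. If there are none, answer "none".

Distances from (35.48, -18.71):
2: √((37.24)² + (35.76)²) = √(1386.8176 + 1278.7776) = 51.63
3: √((-17.87)² + (-34.44)²) = √(319.3369 + 1186.1136) = 38.80
4: √((41.44)² + (62.92)²) = √(1717.2736 + 3958.9264) = 75.34
5: √((-89.45)² + (43.44)²) = √(8001.3025 + 1887.0336) = 99.44
6: √((-65.20)² + (-32.31)²) = √(4251.0400 + 1043.9361) = 72.77
7: √((27.29)² + (61.64)²) = √(744.7441 + 3799.4896) = 67.41
8: √((-36.62)² + (84.22)²) = √(1341.0244 + 7093.0084) = 91.84
9: √((-44.14)² + (73.01)²) = √(1948.3396 + 5330.4601) = 85.32
10: √((-1.94)² + (22.10)²) = √(3.7636 + 488.4100) = 22.18
11: √((-35.25)² + (62.78)²) = √(1242.5625 + 3941.3284) = 72.00
Threshold 59.5: 10 (22.18), 3 (38.80), 2 (51.63) are within range.

10, 3, 2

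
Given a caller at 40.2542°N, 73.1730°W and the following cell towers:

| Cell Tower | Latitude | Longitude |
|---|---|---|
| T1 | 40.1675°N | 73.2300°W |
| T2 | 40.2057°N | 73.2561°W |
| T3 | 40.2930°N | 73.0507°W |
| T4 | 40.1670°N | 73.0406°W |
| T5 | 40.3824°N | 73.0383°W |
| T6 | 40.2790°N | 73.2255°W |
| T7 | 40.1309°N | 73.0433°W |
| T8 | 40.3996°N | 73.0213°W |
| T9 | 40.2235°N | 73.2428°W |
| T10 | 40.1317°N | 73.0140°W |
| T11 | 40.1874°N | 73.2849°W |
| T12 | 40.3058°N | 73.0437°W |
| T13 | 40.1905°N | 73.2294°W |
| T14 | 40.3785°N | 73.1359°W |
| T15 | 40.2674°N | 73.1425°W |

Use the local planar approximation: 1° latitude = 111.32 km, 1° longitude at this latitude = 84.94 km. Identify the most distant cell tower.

T8

Distances from 40.2542°N, 73.1730°W:
T1: √((-0.0867·111.32)² + (-0.0570·84.94)²) = √(93.150371 + 23.440897) = 10.7977 km
T2: √((-0.0485·111.32)² + (-0.0831·84.94)²) = √(29.149417 + 49.822620) = 8.8866 km
T3: √((0.0388·111.32)² + (0.1223·84.94)²) = √(18.655627 + 107.913910) = 11.2503 km
T4: √((-0.0872·111.32)² + (0.1324·84.94)²) = √(94.227868 + 126.473776) = 14.8560 km
T5: √((0.1282·111.32)² + (0.1347·84.94)²) = √(203.667834 + 130.906046) = 18.2914 km
T6: √((0.0248·111.32)² + (-0.0525·84.94)²) = √(7.621663 + 19.885802) = 5.2448 km
T7: √((-0.1233·111.32)² + (0.1297·84.94)²) = √(188.396378 + 121.368075) = 17.6001 km
T8: √((0.1454·111.32)² + (0.1517·84.94)²) = √(261.984265 + 166.033482) = 20.6886 km
T9: √((-0.0307·111.32)² + (-0.0698·84.94)²) = √(11.679470 + 35.150812) = 6.8433 km
T10: √((-0.1225·111.32)² + (0.1590·84.94)²) = √(185.959587 + 182.397450) = 19.1926 km
T11: √((-0.0668·111.32)² + (-0.1119·84.94)²) = √(55.296714 + 90.340957) = 12.0680 km
T12: √((0.0516·111.32)² + (0.1293·84.94)²) = √(32.994823 + 120.620622) = 12.3942 km
T13: √((-0.0637·111.32)² + (-0.0564·84.94)²) = √(50.283472 + 22.950002) = 8.5577 km
T14: √((0.1243·111.32)² + (0.0371·84.94)²) = √(191.464672 + 9.930528) = 14.1914 km
T15: √((0.0132·111.32)² + (0.0305·84.94)²) = √(2.159207 + 6.711571) = 2.9784 km
Maximum: T8 at 20.6886 km.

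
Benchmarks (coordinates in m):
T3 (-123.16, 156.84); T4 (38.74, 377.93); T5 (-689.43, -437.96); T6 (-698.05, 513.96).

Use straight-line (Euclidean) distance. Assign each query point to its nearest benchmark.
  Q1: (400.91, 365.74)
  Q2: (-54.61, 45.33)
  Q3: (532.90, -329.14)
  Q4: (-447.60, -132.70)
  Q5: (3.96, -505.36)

Q1 at (400.91, 365.74):
  T3: √((-524.07)² + (-208.90)²) = √(274649.3649 + 43639.2100) = 564.17 m
  T4: √((-362.17)² + (12.19)²) = √(131167.1089 + 148.5961) = 362.38 m
  T5: √((-1090.34)² + (-803.70)²) = √(1188841.3156 + 645933.6900) = 1354.54 m
  T6: √((-1098.96)² + (148.22)²) = √(1207713.0816 + 21969.1684) = 1108.91 m
  → nearest: T4 (362.38 m)
Q2 at (-54.61, 45.33):
  T3: √((-68.55)² + (111.51)²) = √(4699.1025 + 12434.4801) = 130.90 m
  T4: √((93.35)² + (332.60)²) = √(8714.2225 + 110622.7600) = 345.45 m
  T5: √((-634.82)² + (-483.29)²) = √(402996.4324 + 233569.2241) = 797.85 m
  T6: √((-643.44)² + (468.63)²) = √(414015.0336 + 219614.0769) = 796.01 m
  → nearest: T3 (130.90 m)
Q3 at (532.90, -329.14):
  T3: √((-656.06)² + (485.98)²) = √(430414.7236 + 236176.5604) = 816.45 m
  T4: √((-494.16)² + (707.07)²) = √(244194.1056 + 499947.9849) = 862.64 m
  T5: √((-1222.33)² + (-108.82)²) = √(1494090.6289 + 11841.7924) = 1227.16 m
  T6: √((-1230.95)² + (843.10)²) = √(1515237.9025 + 710817.6100) = 1492.00 m
  → nearest: T3 (816.45 m)
Q4 at (-447.60, -132.70):
  T3: √((324.44)² + (289.54)²) = √(105261.3136 + 83833.4116) = 434.85 m
  T4: √((486.34)² + (510.63)²) = √(236526.5956 + 260742.9969) = 705.17 m
  T5: √((-241.83)² + (-305.26)²) = √(58481.7489 + 93183.6676) = 389.44 m
  T6: √((-250.45)² + (646.66)²) = √(62725.2025 + 418169.1556) = 693.47 m
  → nearest: T5 (389.44 m)
Q5 at (3.96, -505.36):
  T3: √((-127.12)² + (662.20)²) = √(16159.4944 + 438508.8400) = 674.29 m
  T4: √((34.78)² + (883.29)²) = √(1209.6484 + 780201.2241) = 883.97 m
  T5: √((-693.39)² + (67.40)²) = √(480789.6921 + 4542.7600) = 696.66 m
  T6: √((-702.01)² + (1019.32)²) = √(492818.0401 + 1039013.2624) = 1237.67 m
  → nearest: T3 (674.29 m)

Q1→T4; Q2→T3; Q3→T3; Q4→T5; Q5→T3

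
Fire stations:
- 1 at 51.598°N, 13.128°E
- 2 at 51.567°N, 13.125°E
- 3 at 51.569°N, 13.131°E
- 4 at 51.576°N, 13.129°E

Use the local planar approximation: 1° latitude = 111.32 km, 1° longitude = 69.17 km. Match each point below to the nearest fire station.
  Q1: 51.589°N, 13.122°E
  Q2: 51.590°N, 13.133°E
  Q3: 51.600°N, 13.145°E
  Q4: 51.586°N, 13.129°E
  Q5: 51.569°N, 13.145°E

Q1→1; Q2→1; Q3→1; Q4→4; Q5→3

Q1 at 51.589°N, 13.122°E:
  1: 1.084 km
  2: 2.458 km
  3: 2.312 km
  4: 1.526 km
  → nearest: 1 (1.084 km)
Q2 at 51.590°N, 13.133°E:
  1: 0.955 km
  2: 2.619 km
  3: 2.342 km
  4: 1.583 km
  → nearest: 1 (0.955 km)
Q3 at 51.600°N, 13.145°E:
  1: 1.197 km
  2: 3.925 km
  3: 3.584 km
  4: 2.892 km
  → nearest: 1 (1.197 km)
Q4 at 51.586°N, 13.129°E:
  1: 1.338 km
  2: 2.133 km
  3: 1.897 km
  4: 1.113 km
  → nearest: 4 (1.113 km)
Q5 at 51.569°N, 13.145°E:
  1: 3.436 km
  2: 1.401 km
  3: 0.968 km
  4: 1.354 km
  → nearest: 3 (0.968 km)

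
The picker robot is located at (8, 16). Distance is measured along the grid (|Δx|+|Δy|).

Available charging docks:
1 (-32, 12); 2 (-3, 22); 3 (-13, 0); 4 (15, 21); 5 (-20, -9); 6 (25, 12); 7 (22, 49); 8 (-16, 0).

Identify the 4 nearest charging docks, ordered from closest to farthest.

Distances from (8, 16):
1: 44
2: 17
3: 37
4: 12
5: 53
6: 21
7: 47
8: 40
Sorted: 4 (12) < 2 (17) < 6 (21) < 3 (37) < 8 (40) < 1 (44) < …

4, 2, 6, 3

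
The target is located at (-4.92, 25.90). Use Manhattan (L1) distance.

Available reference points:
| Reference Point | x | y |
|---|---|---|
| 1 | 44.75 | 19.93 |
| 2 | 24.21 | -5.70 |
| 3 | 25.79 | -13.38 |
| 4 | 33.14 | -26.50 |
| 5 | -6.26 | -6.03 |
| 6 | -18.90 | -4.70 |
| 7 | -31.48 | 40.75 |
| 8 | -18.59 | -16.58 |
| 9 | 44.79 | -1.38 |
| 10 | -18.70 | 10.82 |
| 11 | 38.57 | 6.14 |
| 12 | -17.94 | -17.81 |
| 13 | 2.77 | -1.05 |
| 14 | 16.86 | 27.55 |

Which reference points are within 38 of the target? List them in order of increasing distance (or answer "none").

14, 10, 5, 13

Distances from (-4.92, 25.90):
1: |49.67| + |-5.97| = 49.67 + 5.97 = 55.64
2: |29.13| + |-31.60| = 29.13 + 31.60 = 60.73
3: |30.71| + |-39.28| = 30.71 + 39.28 = 69.99
4: |38.06| + |-52.40| = 38.06 + 52.40 = 90.46
5: |-1.34| + |-31.93| = 1.34 + 31.93 = 33.27
6: |-13.98| + |-30.60| = 13.98 + 30.60 = 44.58
7: |-26.56| + |14.85| = 26.56 + 14.85 = 41.41
8: |-13.67| + |-42.48| = 13.67 + 42.48 = 56.15
9: |49.71| + |-27.28| = 49.71 + 27.28 = 76.99
10: |-13.78| + |-15.08| = 13.78 + 15.08 = 28.86
11: |43.49| + |-19.76| = 43.49 + 19.76 = 63.25
12: |-13.02| + |-43.71| = 13.02 + 43.71 = 56.73
13: |7.69| + |-26.95| = 7.69 + 26.95 = 34.64
14: |21.78| + |1.65| = 21.78 + 1.65 = 23.43
Threshold 38: 14 (23.43), 10 (28.86), 5 (33.27), 13 (34.64) are within range.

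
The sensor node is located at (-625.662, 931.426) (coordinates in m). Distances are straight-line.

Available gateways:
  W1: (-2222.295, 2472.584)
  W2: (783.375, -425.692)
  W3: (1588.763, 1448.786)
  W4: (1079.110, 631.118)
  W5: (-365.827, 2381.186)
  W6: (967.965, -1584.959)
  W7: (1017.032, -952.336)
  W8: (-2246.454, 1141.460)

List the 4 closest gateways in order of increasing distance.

W5, W8, W4, W2

Distances from (-625.662, 931.426):
W1: √((-1596.633)² + (1541.158)²) = √(2549236.93669 + 2375167.98096) = 2219.100 m
W2: √((1409.037)² + (-1357.118)²) = √(1985385.26737 + 1841769.26592) = 1956.311 m
W3: √((2214.425)² + (517.360)²) = √(4903678.08063 + 267661.36960) = 2274.058 m
W4: √((1704.772)² + (-300.308)²) = √(2906247.57198 + 90184.89486) = 1731.021 m
W5: √((259.835)² + (1449.760)²) = √(67514.22723 + 2101804.05760) = 1472.861 m
W6: √((1593.627)² + (-2516.385)²) = √(2539647.01513 + 6332193.46823) = 2978.563 m
W7: √((1642.694)² + (-1883.762)²) = √(2698443.57764 + 3548559.27264) = 2499.400 m
W8: √((-1620.792)² + (210.034)²) = √(2626966.70726 + 44114.28116) = 1634.344 m
Sorted: W5 (1472.861 m) < W8 (1634.344 m) < W4 (1731.021 m) < W2 (1956.311 m) < W1 (2219.100 m) < W3 (2274.058 m) < …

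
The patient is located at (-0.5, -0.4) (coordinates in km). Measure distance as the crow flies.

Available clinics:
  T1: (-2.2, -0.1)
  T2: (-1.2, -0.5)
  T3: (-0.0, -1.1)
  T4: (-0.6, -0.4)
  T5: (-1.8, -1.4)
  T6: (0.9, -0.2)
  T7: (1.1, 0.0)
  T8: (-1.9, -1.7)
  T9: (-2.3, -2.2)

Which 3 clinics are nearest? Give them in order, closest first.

Distances from (-0.5, -0.4):
T1: 1.73 km
T2: 0.71 km
T3: 0.86 km
T4: 0.10 km
T5: 1.64 km
T6: 1.41 km
T7: 1.65 km
T8: 1.91 km
T9: 2.55 km
Sorted: T4 (0.10 km) < T2 (0.71 km) < T3 (0.86 km) < T6 (1.41 km) < T5 (1.64 km) < …

T4, T2, T3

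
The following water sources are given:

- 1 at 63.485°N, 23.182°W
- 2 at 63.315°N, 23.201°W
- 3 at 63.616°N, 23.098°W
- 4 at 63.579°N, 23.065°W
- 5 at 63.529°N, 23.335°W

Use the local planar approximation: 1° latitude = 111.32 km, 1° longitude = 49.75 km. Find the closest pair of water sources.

Pairwise distances:
1–2: 18.948 km
1–3: 15.170 km
1–4: 11.974 km
1–5: 9.052 km
2–3: 33.897 km
2–4: 30.157 km
2–5: 24.738 km
3–4: 4.434 km
3–5: 15.258 km
4–5: 14.540 km
Closest pair: 3–4 at 4.434 km.

3 and 4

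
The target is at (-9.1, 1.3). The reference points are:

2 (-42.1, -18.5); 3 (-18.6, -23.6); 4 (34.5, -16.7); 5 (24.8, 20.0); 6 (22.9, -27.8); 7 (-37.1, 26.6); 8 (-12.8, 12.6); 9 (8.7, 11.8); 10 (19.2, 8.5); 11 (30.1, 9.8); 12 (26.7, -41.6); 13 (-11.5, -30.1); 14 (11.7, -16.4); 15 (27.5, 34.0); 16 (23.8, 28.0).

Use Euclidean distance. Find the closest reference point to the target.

8

Distances from (-9.1, 1.3):
2: √((-33.0)² + (-19.8)²) = √(1089.000 + 392.040) = 38.5
3: √((-9.5)² + (-24.9)²) = √(90.250 + 620.010) = 26.7
4: √((43.6)² + (-18.0)²) = √(1900.960 + 324.000) = 47.2
5: √((33.9)² + (18.7)²) = √(1149.210 + 349.690) = 38.7
6: √((32.0)² + (-29.1)²) = √(1024.000 + 846.810) = 43.3
7: √((-28.0)² + (25.3)²) = √(784.000 + 640.090) = 37.7
8: √((-3.7)² + (11.3)²) = √(13.690 + 127.690) = 11.9
9: √((17.8)² + (10.5)²) = √(316.840 + 110.250) = 20.7
10: √((28.3)² + (7.2)²) = √(800.890 + 51.840) = 29.2
11: √((39.2)² + (8.5)²) = √(1536.640 + 72.250) = 40.1
12: √((35.8)² + (-42.9)²) = √(1281.640 + 1840.410) = 55.9
13: √((-2.4)² + (-31.4)²) = √(5.760 + 985.960) = 31.5
14: √((20.8)² + (-17.7)²) = √(432.640 + 313.290) = 27.3
15: √((36.6)² + (32.7)²) = √(1339.560 + 1069.290) = 49.1
16: √((32.9)² + (26.7)²) = √(1082.410 + 712.890) = 42.4
Minimum: 8 at 11.9.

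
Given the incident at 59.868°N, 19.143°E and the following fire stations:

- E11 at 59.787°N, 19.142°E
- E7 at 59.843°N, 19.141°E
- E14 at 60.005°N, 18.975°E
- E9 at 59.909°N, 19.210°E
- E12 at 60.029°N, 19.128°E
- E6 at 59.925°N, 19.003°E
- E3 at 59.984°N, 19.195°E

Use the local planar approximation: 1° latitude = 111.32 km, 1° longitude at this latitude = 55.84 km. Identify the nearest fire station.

E7

Distances from 59.868°N, 19.143°E:
E11: 9.017 km
E7: 2.785 km
E14: 17.905 km
E9: 5.902 km
E12: 17.942 km
E6: 10.069 km
E3: 13.236 km
Minimum: E7 at 2.785 km.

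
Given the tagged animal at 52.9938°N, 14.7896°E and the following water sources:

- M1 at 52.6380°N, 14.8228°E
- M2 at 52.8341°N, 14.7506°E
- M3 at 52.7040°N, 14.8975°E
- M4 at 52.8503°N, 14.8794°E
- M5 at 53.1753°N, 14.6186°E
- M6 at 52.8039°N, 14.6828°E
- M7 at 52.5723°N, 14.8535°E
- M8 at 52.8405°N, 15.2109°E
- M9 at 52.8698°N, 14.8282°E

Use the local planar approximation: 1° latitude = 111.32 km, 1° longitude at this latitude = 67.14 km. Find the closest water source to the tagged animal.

M9

Distances from 52.9938°N, 14.7896°E:
M1: 39.6703 km
M2: 17.9696 km
M3: 33.0639 km
M4: 17.0743 km
M5: 23.2387 km
M6: 22.3227 km
M7: 47.1171 km
M8: 33.0353 km
M9: 14.0449 km
Minimum: M9 at 14.0449 km.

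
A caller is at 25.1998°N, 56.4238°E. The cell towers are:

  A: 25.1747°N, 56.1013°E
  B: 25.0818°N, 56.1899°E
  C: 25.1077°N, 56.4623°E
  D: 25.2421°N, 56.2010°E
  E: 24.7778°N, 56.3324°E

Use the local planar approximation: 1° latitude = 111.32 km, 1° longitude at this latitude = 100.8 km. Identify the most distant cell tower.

Distances from 25.1998°N, 56.4238°E:
A: 32.6279 km
B: 26.9894 km
C: 10.9625 km
D: 22.9466 km
E: 47.8720 km
Maximum: E at 47.8720 km.

E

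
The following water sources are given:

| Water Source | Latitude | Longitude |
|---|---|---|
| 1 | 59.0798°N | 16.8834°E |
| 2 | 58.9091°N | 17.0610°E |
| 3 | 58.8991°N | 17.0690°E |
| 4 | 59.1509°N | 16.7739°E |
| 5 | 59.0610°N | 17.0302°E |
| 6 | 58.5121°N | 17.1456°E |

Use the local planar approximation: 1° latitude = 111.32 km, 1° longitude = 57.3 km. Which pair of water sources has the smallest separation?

Pairwise distances:
1–2: 21.5557 km
1–3: 22.7538 km
1–4: 10.1001 km
1–5: 8.6681 km
1–6: 64.9577 km
2–3: 1.2039 km
2–4: 31.5462 km
2–5: 17.0014 km
2–6: 44.4591 km
3–4: 32.7357 km
3–5: 18.1593 km
3–6: 43.3039 km
4–5: 17.7717 km
4–6: 74.2323 km
5–6: 61.4603 km
Closest pair: 2–3 at 1.2039 km.

2 and 3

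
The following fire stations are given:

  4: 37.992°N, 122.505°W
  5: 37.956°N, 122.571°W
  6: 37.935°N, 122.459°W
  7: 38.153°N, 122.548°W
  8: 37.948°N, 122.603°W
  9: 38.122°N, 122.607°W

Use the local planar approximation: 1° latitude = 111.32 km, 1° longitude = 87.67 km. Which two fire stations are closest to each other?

Pairwise distances:
4–5: 7.039 km
4–6: 7.518 km
4–7: 18.315 km
4–8: 9.890 km
4–9: 17.012 km
5–6: 10.093 km
5–7: 22.023 km
5–8: 2.943 km
5–9: 18.747 km
6–7: 25.491 km
6–8: 12.707 km
6–9: 24.529 km
7–8: 23.324 km
7–9: 6.218 km
8–9: 19.373 km
Closest pair: 5–8 at 2.943 km.

5 and 8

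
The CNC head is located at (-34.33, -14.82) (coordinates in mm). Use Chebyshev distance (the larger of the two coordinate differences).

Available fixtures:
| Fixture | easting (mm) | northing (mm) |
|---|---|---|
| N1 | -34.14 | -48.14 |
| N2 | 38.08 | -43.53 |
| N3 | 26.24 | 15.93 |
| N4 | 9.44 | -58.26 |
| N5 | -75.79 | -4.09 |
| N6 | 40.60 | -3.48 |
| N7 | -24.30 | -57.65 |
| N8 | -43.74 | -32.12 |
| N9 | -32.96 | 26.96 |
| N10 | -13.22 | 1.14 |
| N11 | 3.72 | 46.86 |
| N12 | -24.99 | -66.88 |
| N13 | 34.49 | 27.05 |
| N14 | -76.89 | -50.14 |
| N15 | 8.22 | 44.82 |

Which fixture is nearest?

N8

Distances from (-34.33, -14.82):
N1: 33.32 mm
N2: 72.41 mm
N3: 60.57 mm
N4: 43.77 mm
N5: 41.46 mm
N6: 74.93 mm
N7: 42.83 mm
N8: 17.30 mm
N9: 41.78 mm
N10: 21.11 mm
N11: 61.68 mm
N12: 52.06 mm
N13: 68.82 mm
N14: 42.56 mm
N15: 59.64 mm
Minimum: N8 at 17.30 mm.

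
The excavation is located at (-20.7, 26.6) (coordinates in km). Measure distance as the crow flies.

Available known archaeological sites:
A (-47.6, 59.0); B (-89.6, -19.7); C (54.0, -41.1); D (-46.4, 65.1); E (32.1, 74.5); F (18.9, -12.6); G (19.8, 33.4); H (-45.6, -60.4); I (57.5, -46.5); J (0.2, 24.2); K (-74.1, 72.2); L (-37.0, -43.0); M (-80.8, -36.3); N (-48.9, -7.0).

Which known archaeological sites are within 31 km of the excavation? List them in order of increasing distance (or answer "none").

J

Distances from (-20.7, 26.6):
A: 42.1 km
B: 83.0 km
C: 100.8 km
D: 46.3 km
E: 71.3 km
F: 55.7 km
G: 41.1 km
H: 90.5 km
I: 107.0 km
J: 21.0 km
K: 70.2 km
L: 71.5 km
M: 87.0 km
N: 43.9 km
Threshold 31 km: J (21.0 km) is within range.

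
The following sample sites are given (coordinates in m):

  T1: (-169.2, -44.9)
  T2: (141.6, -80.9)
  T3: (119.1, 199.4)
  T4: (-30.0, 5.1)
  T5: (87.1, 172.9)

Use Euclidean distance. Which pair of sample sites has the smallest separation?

Pairwise distances:
T1–T2: 312.9 m
T1–T3: 377.9 m
T1–T4: 147.9 m
T1–T5: 336.3 m
T2–T3: 281.2 m
T2–T4: 191.9 m
T2–T5: 259.6 m
T3–T4: 244.9 m
T3–T5: 41.5 m
T4–T5: 204.6 m
Closest pair: T3–T5 at 41.5 m.

T3 and T5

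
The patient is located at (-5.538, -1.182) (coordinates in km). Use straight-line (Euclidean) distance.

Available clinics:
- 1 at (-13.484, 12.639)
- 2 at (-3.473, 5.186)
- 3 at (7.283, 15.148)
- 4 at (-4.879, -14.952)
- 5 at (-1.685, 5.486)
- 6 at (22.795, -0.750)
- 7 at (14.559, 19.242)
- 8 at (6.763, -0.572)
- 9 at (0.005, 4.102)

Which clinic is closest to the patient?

Distances from (-5.538, -1.182):
1: √((-7.946)² + (13.821)²) = √(63.13892 + 191.02004) = 15.942 km
2: √((2.065)² + (6.368)²) = √(4.26423 + 40.55142) = 6.694 km
3: √((12.821)² + (16.330)²) = √(164.37804 + 266.66890) = 20.762 km
4: √((0.659)² + (-13.770)²) = √(0.43428 + 189.61290) = 13.786 km
5: √((3.853)² + (6.668)²) = √(14.84561 + 44.46222) = 7.701 km
6: √((28.333)² + (0.432)²) = √(802.75889 + 0.18662) = 28.336 km
7: √((20.097)² + (20.424)²) = √(403.88941 + 417.13978) = 28.654 km
8: √((12.301)² + (0.610)²) = √(151.31460 + 0.37210) = 12.316 km
9: √((5.543)² + (5.284)²) = √(30.72485 + 27.92066) = 7.658 km
Minimum: 2 at 6.694 km.

2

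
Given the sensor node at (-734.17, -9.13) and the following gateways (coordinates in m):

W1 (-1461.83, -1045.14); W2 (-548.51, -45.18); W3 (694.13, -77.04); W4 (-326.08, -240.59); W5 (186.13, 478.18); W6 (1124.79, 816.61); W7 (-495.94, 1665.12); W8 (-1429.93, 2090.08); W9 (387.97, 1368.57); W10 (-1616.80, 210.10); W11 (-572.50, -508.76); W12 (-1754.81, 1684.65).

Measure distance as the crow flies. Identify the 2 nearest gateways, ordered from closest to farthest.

W2, W4

Distances from (-734.17, -9.13):
W1: 1266.02 m
W2: 189.13 m
W3: 1429.91 m
W4: 469.16 m
W5: 1041.36 m
W6: 2034.10 m
W7: 1691.11 m
W8: 2211.51 m
W9: 1776.87 m
W10: 909.45 m
W11: 525.14 m
W12: 1977.52 m
Sorted: W2 (189.13 m) < W4 (469.16 m) < W11 (525.14 m) < W10 (909.45 m) < …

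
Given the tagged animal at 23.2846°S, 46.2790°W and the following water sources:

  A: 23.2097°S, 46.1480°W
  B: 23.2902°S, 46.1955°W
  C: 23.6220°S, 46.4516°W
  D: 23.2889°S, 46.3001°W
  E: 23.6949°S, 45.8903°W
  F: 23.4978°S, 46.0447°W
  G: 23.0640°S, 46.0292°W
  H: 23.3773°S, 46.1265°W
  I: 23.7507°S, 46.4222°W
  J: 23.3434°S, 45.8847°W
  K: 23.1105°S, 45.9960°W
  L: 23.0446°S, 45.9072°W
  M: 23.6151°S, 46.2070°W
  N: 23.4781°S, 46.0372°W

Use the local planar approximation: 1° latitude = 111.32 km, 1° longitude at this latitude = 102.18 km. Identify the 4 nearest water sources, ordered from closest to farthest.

Distances from 23.2846°S, 46.2790°W:
A: 15.7700 km
B: 8.5548 km
C: 41.4939 km
D: 2.2085 km
E: 60.5280 km
F: 33.7111 km
G: 35.4198 km
H: 18.6896 km
I: 53.9100 km
J: 40.8178 km
K: 34.8110 km
L: 46.4442 km
M: 37.5196 km
N: 32.7785 km
Sorted: D (2.2085 km) < B (8.5548 km) < A (15.7700 km) < H (18.6896 km) < N (32.7785 km) < F (33.7111 km) < …

D, B, A, H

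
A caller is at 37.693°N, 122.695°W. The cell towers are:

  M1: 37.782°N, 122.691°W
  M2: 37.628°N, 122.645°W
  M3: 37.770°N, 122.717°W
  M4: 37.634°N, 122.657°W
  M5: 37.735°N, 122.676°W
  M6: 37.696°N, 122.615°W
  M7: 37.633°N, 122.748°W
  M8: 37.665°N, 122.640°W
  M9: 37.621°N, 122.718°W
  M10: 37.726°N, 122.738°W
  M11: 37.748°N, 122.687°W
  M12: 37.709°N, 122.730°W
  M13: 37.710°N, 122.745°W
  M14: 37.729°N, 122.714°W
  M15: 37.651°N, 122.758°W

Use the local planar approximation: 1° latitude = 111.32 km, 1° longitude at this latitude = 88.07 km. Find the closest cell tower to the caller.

Distances from 37.693°N, 122.695°W:
M1: 9.914 km
M2: 8.470 km
M3: 8.788 km
M4: 7.371 km
M5: 4.966 km
M6: 7.054 km
M7: 8.149 km
M8: 5.760 km
M9: 8.267 km
M10: 5.276 km
M11: 6.163 km
M12: 3.560 km
M13: 4.793 km
M14: 4.343 km
M15: 7.256 km
Minimum: M12 at 3.560 km.

M12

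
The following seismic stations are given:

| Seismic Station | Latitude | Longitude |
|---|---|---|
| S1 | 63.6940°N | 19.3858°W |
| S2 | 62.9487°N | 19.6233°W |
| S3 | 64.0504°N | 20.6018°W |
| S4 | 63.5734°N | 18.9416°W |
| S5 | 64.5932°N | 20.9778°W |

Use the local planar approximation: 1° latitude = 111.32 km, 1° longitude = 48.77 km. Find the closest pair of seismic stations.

S1 and S4

Pairwise distances:
S1–S4: √((-0.1206·111.32)² + (0.4442·48.77)²) = √(180.235780 + 469.313038) = 25.4862 km
S3–S5: √((0.5428·111.32)² + (-0.3760·48.77)²) = √(3651.119717 + 336.264640) = 63.1457 km
S1–S3: √((0.3564·111.32)² + (-1.2160·48.77)²) = √(1574.061824 + 3517.002371) = 71.3517 km
S2–S4: √((0.6247·111.32)² + (0.6817·48.77)²) = √(4836.034687 + 1105.330361) = 77.0803 km
S1–S2: √((-0.7453·111.32)² + (-0.2375·48.77)²) = √(6883.489239 + 134.162993) = 83.7714 km
S3–S4: √((-0.4770·111.32)² + (1.6602·48.77)²) = √(2819.571768 + 6555.809575) = 96.8266 km
S1–S5: √((0.8992·111.32)² + (-1.5920·48.77)²) = √(10019.798590 + 6028.255319) = 126.6809 km
S2–S3: √((1.1017·111.32)² + (-0.9785·48.77)²) = √(15040.874730 + 2277.336313) = 131.5987 km
S4–S5: √((1.0198·111.32)² + (-2.0362·48.77)²) = √(12887.729455 + 9861.577166) = 150.8287 km
S2–S5: √((1.6445·111.32)² + (-1.3545·48.77)²) = √(33513.065162 + 4363.786857) = 194.6198 km
Closest pair: S1–S4 at 25.4862 km.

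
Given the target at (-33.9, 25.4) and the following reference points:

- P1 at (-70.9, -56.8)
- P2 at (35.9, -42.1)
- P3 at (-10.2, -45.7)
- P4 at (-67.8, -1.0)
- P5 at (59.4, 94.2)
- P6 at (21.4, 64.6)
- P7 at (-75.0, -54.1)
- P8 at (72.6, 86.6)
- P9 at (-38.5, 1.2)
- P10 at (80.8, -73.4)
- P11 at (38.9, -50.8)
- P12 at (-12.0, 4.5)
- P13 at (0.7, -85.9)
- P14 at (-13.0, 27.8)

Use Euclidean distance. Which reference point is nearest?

P14

Distances from (-33.9, 25.4):
P1: √((-37.0)² + (-82.2)²) = √(1369.000 + 6756.840) = 90.1
P2: √((69.8)² + (-67.5)²) = √(4872.040 + 4556.250) = 97.1
P3: √((23.7)² + (-71.1)²) = √(561.690 + 5055.210) = 74.9
P4: √((-33.9)² + (-26.4)²) = √(1149.210 + 696.960) = 43.0
P5: √((93.3)² + (68.8)²) = √(8704.890 + 4733.440) = 115.9
P6: √((55.3)² + (39.2)²) = √(3058.090 + 1536.640) = 67.8
P7: √((-41.1)² + (-79.5)²) = √(1689.210 + 6320.250) = 89.5
P8: √((106.5)² + (61.2)²) = √(11342.250 + 3745.440) = 122.8
P9: √((-4.6)² + (-24.2)²) = √(21.160 + 585.640) = 24.6
P10: √((114.7)² + (-98.8)²) = √(13156.090 + 9761.440) = 151.4
P11: √((72.8)² + (-76.2)²) = √(5299.840 + 5806.440) = 105.4
P12: √((21.9)² + (-20.9)²) = √(479.610 + 436.810) = 30.3
P13: √((34.6)² + (-111.3)²) = √(1197.160 + 12387.690) = 116.6
P14: √((20.9)² + (2.4)²) = √(436.810 + 5.760) = 21.0
Minimum: P14 at 21.0.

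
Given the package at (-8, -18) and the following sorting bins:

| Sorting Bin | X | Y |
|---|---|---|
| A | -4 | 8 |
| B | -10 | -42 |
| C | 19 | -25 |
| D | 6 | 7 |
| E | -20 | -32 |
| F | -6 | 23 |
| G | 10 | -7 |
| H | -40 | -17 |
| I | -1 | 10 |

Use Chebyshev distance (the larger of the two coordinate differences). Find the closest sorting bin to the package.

Distances from (-8, -18):
A: 26
B: 24
C: 27
D: 25
E: 14
F: 41
G: 18
H: 32
I: 28
Minimum: E at 14.

E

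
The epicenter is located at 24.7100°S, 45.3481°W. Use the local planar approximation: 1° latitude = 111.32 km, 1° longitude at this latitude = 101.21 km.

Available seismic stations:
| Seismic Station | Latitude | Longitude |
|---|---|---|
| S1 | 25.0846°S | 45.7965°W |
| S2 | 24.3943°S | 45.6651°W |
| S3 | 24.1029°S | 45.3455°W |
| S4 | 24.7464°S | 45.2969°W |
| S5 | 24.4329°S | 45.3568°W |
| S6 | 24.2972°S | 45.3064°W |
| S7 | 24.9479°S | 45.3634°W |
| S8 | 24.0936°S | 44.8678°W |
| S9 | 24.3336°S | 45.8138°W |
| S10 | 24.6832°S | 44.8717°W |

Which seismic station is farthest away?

Distances from 24.7100°S, 45.3481°W:
S1: √((-0.3746·111.32)² + (-0.4484·101.21)²) = √(1738.929365 + 2059.577115) = 61.6320 km
S2: √((0.3157·111.32)² + (-0.3170·101.21)²) = √(1235.081337 + 1029.355464) = 47.5861 km
S3: √((0.6071·111.32)² + (0.0026·101.21)²) = √(4567.377005 + 0.069246) = 67.5829 km
S4: √((-0.0364·111.32)² + (0.0512·101.21)²) = √(16.419093 + 26.852627) = 6.5781 km
S5: √((0.2771·111.32)² + (-0.0087·101.21)²) = √(951.523343 + 0.775328) = 30.8593 km
S6: √((0.4128·111.32)² + (0.0417·101.21)²) = √(2111.668651 + 17.812257) = 46.1463 km
S7: √((-0.2379·111.32)² + (-0.0153·101.21)²) = √(701.350772 + 2.397893) = 26.5283 km
S8: √((0.6164·111.32)² + (0.4803·101.21)²) = √(4708.381617 + 2363.045168) = 84.0918 km
S9: √((0.3764·111.32)² + (-0.4657·101.21)²) = √(1755.681063 + 2221.566539) = 63.0654 km
S10: √((0.0268·111.32)² + (0.4764·101.21)²) = √(8.900532 + 2324.825472) = 48.3087 km
Maximum: S8 at 84.0918 km.

S8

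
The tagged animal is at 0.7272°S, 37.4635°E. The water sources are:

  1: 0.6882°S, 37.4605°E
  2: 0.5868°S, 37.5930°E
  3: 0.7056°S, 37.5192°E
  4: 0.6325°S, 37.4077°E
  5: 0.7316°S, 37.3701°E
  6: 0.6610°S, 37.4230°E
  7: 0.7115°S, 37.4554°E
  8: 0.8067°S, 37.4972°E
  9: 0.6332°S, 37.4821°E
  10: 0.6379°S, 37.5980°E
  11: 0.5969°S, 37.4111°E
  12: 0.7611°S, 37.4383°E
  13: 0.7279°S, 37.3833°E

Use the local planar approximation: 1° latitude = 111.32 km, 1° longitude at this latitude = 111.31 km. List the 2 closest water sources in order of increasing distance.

7, 1

Distances from 0.7272°S, 37.4635°E:
1: 4.3543 km
2: 21.2617 km
3: 6.6499 km
4: 12.2357 km
5: 10.4079 km
6: 8.6389 km
7: 1.9666 km
8: 9.6121 km
9: 10.6669 km
10: 17.9710 km
11: 15.6338 km
12: 4.7020 km
13: 8.9274 km
Sorted: 7 (1.9666 km) < 1 (4.3543 km) < 12 (4.7020 km) < 3 (6.6499 km) < …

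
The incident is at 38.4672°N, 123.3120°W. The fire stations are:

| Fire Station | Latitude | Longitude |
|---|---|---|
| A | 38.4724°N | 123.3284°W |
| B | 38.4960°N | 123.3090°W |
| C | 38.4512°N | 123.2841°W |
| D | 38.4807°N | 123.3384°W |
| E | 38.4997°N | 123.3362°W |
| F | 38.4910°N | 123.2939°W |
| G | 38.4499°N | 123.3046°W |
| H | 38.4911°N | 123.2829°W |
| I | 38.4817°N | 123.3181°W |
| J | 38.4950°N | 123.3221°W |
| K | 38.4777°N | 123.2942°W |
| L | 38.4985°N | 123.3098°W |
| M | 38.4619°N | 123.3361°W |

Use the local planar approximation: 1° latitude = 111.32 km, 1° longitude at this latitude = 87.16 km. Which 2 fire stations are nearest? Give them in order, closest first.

A, I

Distances from 38.4672°N, 123.3120°W:
A: 1.5422 km
B: 3.2167 km
C: 3.0143 km
D: 2.7483 km
E: 4.1879 km
F: 3.0835 km
G: 2.0310 km
H: 3.6758 km
I: 1.6994 km
J: 3.2175 km
K: 1.9425 km
L: 3.4896 km
M: 2.1818 km
Sorted: A (1.5422 km) < I (1.6994 km) < K (1.9425 km) < G (2.0310 km) < …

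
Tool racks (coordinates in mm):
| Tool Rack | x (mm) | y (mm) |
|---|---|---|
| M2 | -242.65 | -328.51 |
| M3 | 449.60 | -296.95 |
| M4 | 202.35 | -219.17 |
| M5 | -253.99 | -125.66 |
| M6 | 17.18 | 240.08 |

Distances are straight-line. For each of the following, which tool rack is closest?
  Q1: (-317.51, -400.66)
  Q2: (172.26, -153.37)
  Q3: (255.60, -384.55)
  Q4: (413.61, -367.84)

Q1→M2; Q2→M4; Q3→M4; Q4→M3

Q1 at (-317.51, -400.66):
  M2: √((74.86)² + (72.15)²) = √(5604.0196 + 5205.6225) = 103.97 mm
  M3: √((767.11)² + (103.71)²) = √(588457.7521 + 10755.7641) = 774.09 mm
  M4: √((519.86)² + (181.49)²) = √(270254.4196 + 32938.6201) = 550.63 mm
  M5: √((63.52)² + (275.00)²) = √(4034.7904 + 75625.0000) = 282.24 mm
  M6: √((334.69)² + (640.74)²) = √(112017.3961 + 410547.7476) = 722.89 mm
  → nearest: M2 (103.97 mm)
Q2 at (172.26, -153.37):
  M2: √((-414.91)² + (-175.14)²) = √(172150.3081 + 30674.0196) = 450.36 mm
  M3: √((277.34)² + (-143.58)²) = √(76917.4756 + 20615.2164) = 312.30 mm
  M4: √((30.09)² + (-65.80)²) = √(905.4081 + 4329.6400) = 72.35 mm
  M5: √((-426.25)² + (27.71)²) = √(181689.0625 + 767.8441) = 427.15 mm
  M6: √((-155.08)² + (393.45)²) = √(24049.8064 + 154802.9025) = 422.91 mm
  → nearest: M4 (72.35 mm)
Q3 at (255.60, -384.55):
  M2: √((-498.25)² + (56.04)²) = √(248253.0625 + 3140.4816) = 501.39 mm
  M3: √((194.00)² + (87.60)²) = √(37636.0000 + 7673.7600) = 212.86 mm
  M4: √((-53.25)² + (165.38)²) = √(2835.5625 + 27350.5444) = 173.74 mm
  M5: √((-509.59)² + (258.89)²) = √(259681.9681 + 67024.0321) = 571.58 mm
  M6: √((-238.42)² + (624.63)²) = √(56844.0964 + 390162.6369) = 668.59 mm
  → nearest: M4 (173.74 mm)
Q4 at (413.61, -367.84):
  M2: √((-656.26)² + (39.33)²) = √(430677.1876 + 1546.8489) = 657.44 mm
  M3: √((35.99)² + (70.89)²) = √(1295.2801 + 5025.3921) = 79.50 mm
  M4: √((-211.26)² + (148.67)²) = √(44630.7876 + 22102.7689) = 258.33 mm
  M5: √((-667.60)² + (242.18)²) = √(445689.7600 + 58651.1524) = 710.17 mm
  M6: √((-396.43)² + (607.92)²) = √(157156.7449 + 369566.7264) = 725.76 mm
  → nearest: M3 (79.50 mm)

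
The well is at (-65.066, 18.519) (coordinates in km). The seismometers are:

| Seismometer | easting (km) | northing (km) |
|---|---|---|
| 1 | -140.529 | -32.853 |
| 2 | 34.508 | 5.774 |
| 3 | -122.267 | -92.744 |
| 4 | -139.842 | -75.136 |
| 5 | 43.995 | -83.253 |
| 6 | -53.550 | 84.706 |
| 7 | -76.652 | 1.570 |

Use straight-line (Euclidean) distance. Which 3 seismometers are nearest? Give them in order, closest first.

Distances from (-65.066, 18.519):
1: √((-75.463)² + (-51.372)²) = √(5694.66437 + 2639.08238) = 91.289 km
2: √((99.574)² + (-12.745)²) = √(9914.98148 + 162.43502) = 100.386 km
3: √((-57.201)² + (-111.263)²) = √(3271.95440 + 12379.45517) = 125.106 km
4: √((-74.776)² + (-93.655)²) = √(5591.45018 + 8771.25902) = 119.845 km
5: √((109.061)² + (-101.772)²) = √(11894.30172 + 10357.53998) = 149.171 km
6: √((11.516)² + (66.187)²) = √(132.61826 + 4380.71897) = 67.181 km
7: √((-11.586)² + (-16.949)²) = √(134.23540 + 287.26860) = 20.531 km
Sorted: 7 (20.531 km) < 6 (67.181 km) < 1 (91.289 km) < 2 (100.386 km) < 4 (119.845 km) < …

7, 6, 1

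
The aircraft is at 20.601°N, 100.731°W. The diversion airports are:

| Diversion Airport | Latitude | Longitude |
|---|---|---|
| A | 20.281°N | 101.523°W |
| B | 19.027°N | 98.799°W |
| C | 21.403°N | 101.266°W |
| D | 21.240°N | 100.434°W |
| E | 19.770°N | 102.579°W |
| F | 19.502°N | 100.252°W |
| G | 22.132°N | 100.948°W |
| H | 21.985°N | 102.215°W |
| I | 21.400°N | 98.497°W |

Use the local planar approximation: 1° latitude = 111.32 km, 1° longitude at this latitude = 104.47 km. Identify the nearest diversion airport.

Distances from 20.601°N, 100.731°W:
A: 90.083 km
B: 267.281 km
C: 105.331 km
D: 77.606 km
E: 214.079 km
F: 132.179 km
G: 171.932 km
H: 218.568 km
I: 249.760 km
Minimum: D at 77.606 km.

D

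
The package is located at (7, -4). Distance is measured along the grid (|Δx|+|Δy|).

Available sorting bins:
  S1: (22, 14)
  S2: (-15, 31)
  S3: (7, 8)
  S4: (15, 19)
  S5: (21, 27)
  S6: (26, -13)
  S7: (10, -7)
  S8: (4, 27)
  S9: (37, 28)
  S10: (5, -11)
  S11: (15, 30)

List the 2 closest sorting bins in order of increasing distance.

S7, S10

Distances from (7, -4):
S1: 33
S2: 57
S3: 12
S4: 31
S5: 45
S6: 28
S7: 6
S8: 34
S9: 62
S10: 9
S11: 42
Sorted: S7 (6) < S10 (9) < S3 (12) < S6 (28) < …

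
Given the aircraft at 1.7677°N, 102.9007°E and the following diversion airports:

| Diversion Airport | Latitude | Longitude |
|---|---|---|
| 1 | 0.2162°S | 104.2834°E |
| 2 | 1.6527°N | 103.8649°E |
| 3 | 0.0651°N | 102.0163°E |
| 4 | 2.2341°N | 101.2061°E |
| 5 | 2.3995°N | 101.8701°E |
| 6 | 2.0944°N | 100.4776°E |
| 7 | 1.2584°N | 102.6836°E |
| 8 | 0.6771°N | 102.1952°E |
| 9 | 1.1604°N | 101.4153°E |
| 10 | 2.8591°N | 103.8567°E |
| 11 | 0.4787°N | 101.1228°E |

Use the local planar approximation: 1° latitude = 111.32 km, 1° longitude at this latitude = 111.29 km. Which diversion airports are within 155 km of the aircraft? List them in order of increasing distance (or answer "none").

7, 2, 5, 8

Distances from 1.7677°N, 102.9007°E:
1: √((-1.9839·111.32)² + (1.3827·111.29)²) = √(48773.727797 + 23679.264601) = 269.1709 km
2: √((-0.1150·111.32)² + (0.9642·111.29)²) = √(163.886083 + 11514.538577) = 108.0668 km
3: √((-1.7026·111.32)² + (-0.8844·111.29)²) = √(35922.921846 + 9687.456216) = 213.5659 km
4: √((0.4664·111.32)² + (-1.6946·111.29)²) = √(2695.649848 + 35566.955288) = 195.6083 km
5: √((0.6318·111.32)² + (-1.0306·111.29)²) = √(4946.586848 + 13155.051756) = 134.5423 km
6: √((0.3267·111.32)² + (-2.4231·111.29)²) = √(1322.649172 + 72720.182483) = 272.1081 km
7: √((-0.5093·111.32)² + (-0.2171·111.29)²) = √(3214.354321 + 583.756772) = 61.6288 km
8: √((-1.0906·111.32)² + (-0.7055·111.29)²) = √(14739.317769 + 6164.620143) = 144.5819 km
9: √((-0.6073·111.32)² + (-1.4854·111.29)²) = √(4570.386809 + 27327.450983) = 178.5997 km
10: √((1.0914·111.32)² + (0.9560·111.29)²) = √(14760.949493 + 11319.521518) = 161.4945 km
11: √((-1.2890·111.32)² + (-1.7779·111.29)²) = √(20589.804833 + 39149.565345) = 244.4164 km
Threshold 155 km: 7 (61.6288 km), 2 (108.0668 km), 5 (134.5423 km), 8 (144.5819 km) are within range.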